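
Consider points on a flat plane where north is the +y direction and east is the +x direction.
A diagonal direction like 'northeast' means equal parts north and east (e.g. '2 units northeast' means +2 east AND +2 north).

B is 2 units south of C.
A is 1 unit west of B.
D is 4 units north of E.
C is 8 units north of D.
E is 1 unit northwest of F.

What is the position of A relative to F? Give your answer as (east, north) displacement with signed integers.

Place F at the origin (east=0, north=0).
  E is 1 unit northwest of F: delta (east=-1, north=+1); E at (east=-1, north=1).
  D is 4 units north of E: delta (east=+0, north=+4); D at (east=-1, north=5).
  C is 8 units north of D: delta (east=+0, north=+8); C at (east=-1, north=13).
  B is 2 units south of C: delta (east=+0, north=-2); B at (east=-1, north=11).
  A is 1 unit west of B: delta (east=-1, north=+0); A at (east=-2, north=11).
Therefore A relative to F: (east=-2, north=11).

Answer: A is at (east=-2, north=11) relative to F.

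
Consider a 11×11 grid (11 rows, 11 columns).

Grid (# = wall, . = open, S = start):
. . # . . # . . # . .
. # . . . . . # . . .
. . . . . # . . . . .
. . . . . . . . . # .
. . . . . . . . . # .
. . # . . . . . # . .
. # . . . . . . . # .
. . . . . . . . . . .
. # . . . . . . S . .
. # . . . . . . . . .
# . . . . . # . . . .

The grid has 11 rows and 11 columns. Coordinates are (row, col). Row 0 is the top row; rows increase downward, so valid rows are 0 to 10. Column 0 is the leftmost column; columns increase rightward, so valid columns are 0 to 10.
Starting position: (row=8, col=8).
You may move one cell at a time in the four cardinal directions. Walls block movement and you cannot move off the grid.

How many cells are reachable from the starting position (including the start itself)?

Answer: Reachable cells: 105

Derivation:
BFS flood-fill from (row=8, col=8):
  Distance 0: (row=8, col=8)
  Distance 1: (row=7, col=8), (row=8, col=7), (row=8, col=9), (row=9, col=8)
  Distance 2: (row=6, col=8), (row=7, col=7), (row=7, col=9), (row=8, col=6), (row=8, col=10), (row=9, col=7), (row=9, col=9), (row=10, col=8)
  Distance 3: (row=6, col=7), (row=7, col=6), (row=7, col=10), (row=8, col=5), (row=9, col=6), (row=9, col=10), (row=10, col=7), (row=10, col=9)
  Distance 4: (row=5, col=7), (row=6, col=6), (row=6, col=10), (row=7, col=5), (row=8, col=4), (row=9, col=5), (row=10, col=10)
  Distance 5: (row=4, col=7), (row=5, col=6), (row=5, col=10), (row=6, col=5), (row=7, col=4), (row=8, col=3), (row=9, col=4), (row=10, col=5)
  Distance 6: (row=3, col=7), (row=4, col=6), (row=4, col=8), (row=4, col=10), (row=5, col=5), (row=5, col=9), (row=6, col=4), (row=7, col=3), (row=8, col=2), (row=9, col=3), (row=10, col=4)
  Distance 7: (row=2, col=7), (row=3, col=6), (row=3, col=8), (row=3, col=10), (row=4, col=5), (row=5, col=4), (row=6, col=3), (row=7, col=2), (row=9, col=2), (row=10, col=3)
  Distance 8: (row=2, col=6), (row=2, col=8), (row=2, col=10), (row=3, col=5), (row=4, col=4), (row=5, col=3), (row=6, col=2), (row=7, col=1), (row=10, col=2)
  Distance 9: (row=1, col=6), (row=1, col=8), (row=1, col=10), (row=2, col=9), (row=3, col=4), (row=4, col=3), (row=7, col=0), (row=10, col=1)
  Distance 10: (row=0, col=6), (row=0, col=10), (row=1, col=5), (row=1, col=9), (row=2, col=4), (row=3, col=3), (row=4, col=2), (row=6, col=0), (row=8, col=0)
  Distance 11: (row=0, col=7), (row=0, col=9), (row=1, col=4), (row=2, col=3), (row=3, col=2), (row=4, col=1), (row=5, col=0), (row=9, col=0)
  Distance 12: (row=0, col=4), (row=1, col=3), (row=2, col=2), (row=3, col=1), (row=4, col=0), (row=5, col=1)
  Distance 13: (row=0, col=3), (row=1, col=2), (row=2, col=1), (row=3, col=0)
  Distance 14: (row=2, col=0)
  Distance 15: (row=1, col=0)
  Distance 16: (row=0, col=0)
  Distance 17: (row=0, col=1)
Total reachable: 105 (grid has 105 open cells total)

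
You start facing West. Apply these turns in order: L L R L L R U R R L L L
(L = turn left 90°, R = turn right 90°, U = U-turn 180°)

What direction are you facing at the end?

Answer: Final heading: South

Derivation:
Start: West
  L (left (90° counter-clockwise)) -> South
  L (left (90° counter-clockwise)) -> East
  R (right (90° clockwise)) -> South
  L (left (90° counter-clockwise)) -> East
  L (left (90° counter-clockwise)) -> North
  R (right (90° clockwise)) -> East
  U (U-turn (180°)) -> West
  R (right (90° clockwise)) -> North
  R (right (90° clockwise)) -> East
  L (left (90° counter-clockwise)) -> North
  L (left (90° counter-clockwise)) -> West
  L (left (90° counter-clockwise)) -> South
Final: South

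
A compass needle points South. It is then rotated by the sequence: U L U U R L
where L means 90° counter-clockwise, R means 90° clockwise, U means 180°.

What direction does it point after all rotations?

Start: South
  U (U-turn (180°)) -> North
  L (left (90° counter-clockwise)) -> West
  U (U-turn (180°)) -> East
  U (U-turn (180°)) -> West
  R (right (90° clockwise)) -> North
  L (left (90° counter-clockwise)) -> West
Final: West

Answer: Final heading: West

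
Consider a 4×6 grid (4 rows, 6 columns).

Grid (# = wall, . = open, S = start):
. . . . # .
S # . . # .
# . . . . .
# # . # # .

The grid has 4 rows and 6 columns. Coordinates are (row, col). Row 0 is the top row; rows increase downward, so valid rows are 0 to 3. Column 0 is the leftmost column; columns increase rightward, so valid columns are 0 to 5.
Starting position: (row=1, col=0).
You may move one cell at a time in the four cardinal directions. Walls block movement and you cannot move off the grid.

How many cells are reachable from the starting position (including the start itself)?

BFS flood-fill from (row=1, col=0):
  Distance 0: (row=1, col=0)
  Distance 1: (row=0, col=0)
  Distance 2: (row=0, col=1)
  Distance 3: (row=0, col=2)
  Distance 4: (row=0, col=3), (row=1, col=2)
  Distance 5: (row=1, col=3), (row=2, col=2)
  Distance 6: (row=2, col=1), (row=2, col=3), (row=3, col=2)
  Distance 7: (row=2, col=4)
  Distance 8: (row=2, col=5)
  Distance 9: (row=1, col=5), (row=3, col=5)
  Distance 10: (row=0, col=5)
Total reachable: 16 (grid has 16 open cells total)

Answer: Reachable cells: 16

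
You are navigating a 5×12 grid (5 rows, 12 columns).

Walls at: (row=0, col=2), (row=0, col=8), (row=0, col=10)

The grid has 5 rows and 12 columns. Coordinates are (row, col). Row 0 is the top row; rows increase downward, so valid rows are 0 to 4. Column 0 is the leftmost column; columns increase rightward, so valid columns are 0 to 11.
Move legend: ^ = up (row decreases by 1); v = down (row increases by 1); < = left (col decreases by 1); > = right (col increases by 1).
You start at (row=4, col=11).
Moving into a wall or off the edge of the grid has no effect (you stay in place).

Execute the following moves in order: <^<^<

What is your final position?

Answer: Final position: (row=2, col=8)

Derivation:
Start: (row=4, col=11)
  < (left): (row=4, col=11) -> (row=4, col=10)
  ^ (up): (row=4, col=10) -> (row=3, col=10)
  < (left): (row=3, col=10) -> (row=3, col=9)
  ^ (up): (row=3, col=9) -> (row=2, col=9)
  < (left): (row=2, col=9) -> (row=2, col=8)
Final: (row=2, col=8)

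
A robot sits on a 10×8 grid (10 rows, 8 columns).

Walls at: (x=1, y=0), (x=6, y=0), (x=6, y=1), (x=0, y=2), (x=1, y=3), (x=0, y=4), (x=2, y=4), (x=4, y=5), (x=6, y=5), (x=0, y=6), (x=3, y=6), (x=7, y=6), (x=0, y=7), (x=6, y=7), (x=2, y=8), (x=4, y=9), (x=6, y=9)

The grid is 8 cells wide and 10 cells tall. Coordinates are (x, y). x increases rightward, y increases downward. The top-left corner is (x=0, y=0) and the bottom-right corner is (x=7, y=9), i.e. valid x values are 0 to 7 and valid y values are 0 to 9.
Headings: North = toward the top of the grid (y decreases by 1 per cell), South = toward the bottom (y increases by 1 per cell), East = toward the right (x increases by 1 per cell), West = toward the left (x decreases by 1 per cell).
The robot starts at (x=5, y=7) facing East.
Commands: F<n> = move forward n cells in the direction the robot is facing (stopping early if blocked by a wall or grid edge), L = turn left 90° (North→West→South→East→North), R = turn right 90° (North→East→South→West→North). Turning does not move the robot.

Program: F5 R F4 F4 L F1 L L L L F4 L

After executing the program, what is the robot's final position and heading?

Start: (x=5, y=7), facing East
  F5: move forward 0/5 (blocked), now at (x=5, y=7)
  R: turn right, now facing South
  F4: move forward 2/4 (blocked), now at (x=5, y=9)
  F4: move forward 0/4 (blocked), now at (x=5, y=9)
  L: turn left, now facing East
  F1: move forward 0/1 (blocked), now at (x=5, y=9)
  L: turn left, now facing North
  L: turn left, now facing West
  L: turn left, now facing South
  L: turn left, now facing East
  F4: move forward 0/4 (blocked), now at (x=5, y=9)
  L: turn left, now facing North
Final: (x=5, y=9), facing North

Answer: Final position: (x=5, y=9), facing North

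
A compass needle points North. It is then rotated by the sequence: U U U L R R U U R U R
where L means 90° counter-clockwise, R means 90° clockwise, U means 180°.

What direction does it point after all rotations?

Answer: Final heading: West

Derivation:
Start: North
  U (U-turn (180°)) -> South
  U (U-turn (180°)) -> North
  U (U-turn (180°)) -> South
  L (left (90° counter-clockwise)) -> East
  R (right (90° clockwise)) -> South
  R (right (90° clockwise)) -> West
  U (U-turn (180°)) -> East
  U (U-turn (180°)) -> West
  R (right (90° clockwise)) -> North
  U (U-turn (180°)) -> South
  R (right (90° clockwise)) -> West
Final: West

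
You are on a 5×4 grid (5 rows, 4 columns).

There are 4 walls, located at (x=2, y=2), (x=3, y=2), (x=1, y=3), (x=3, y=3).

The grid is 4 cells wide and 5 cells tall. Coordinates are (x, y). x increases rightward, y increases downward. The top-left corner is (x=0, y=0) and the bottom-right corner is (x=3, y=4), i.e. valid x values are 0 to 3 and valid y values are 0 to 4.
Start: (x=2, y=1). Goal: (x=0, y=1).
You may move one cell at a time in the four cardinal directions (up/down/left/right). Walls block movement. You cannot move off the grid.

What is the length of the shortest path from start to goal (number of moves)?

Answer: Shortest path length: 2

Derivation:
BFS from (x=2, y=1) until reaching (x=0, y=1):
  Distance 0: (x=2, y=1)
  Distance 1: (x=2, y=0), (x=1, y=1), (x=3, y=1)
  Distance 2: (x=1, y=0), (x=3, y=0), (x=0, y=1), (x=1, y=2)  <- goal reached here
One shortest path (2 moves): (x=2, y=1) -> (x=1, y=1) -> (x=0, y=1)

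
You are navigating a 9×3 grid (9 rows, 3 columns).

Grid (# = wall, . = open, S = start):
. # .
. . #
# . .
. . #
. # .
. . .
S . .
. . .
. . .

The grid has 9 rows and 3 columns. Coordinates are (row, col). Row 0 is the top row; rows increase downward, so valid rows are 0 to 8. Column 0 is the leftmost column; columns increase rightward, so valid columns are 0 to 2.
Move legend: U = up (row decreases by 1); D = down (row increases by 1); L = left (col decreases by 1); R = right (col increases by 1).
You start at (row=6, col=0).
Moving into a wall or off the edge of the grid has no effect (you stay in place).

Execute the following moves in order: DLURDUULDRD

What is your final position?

Answer: Final position: (row=7, col=1)

Derivation:
Start: (row=6, col=0)
  D (down): (row=6, col=0) -> (row=7, col=0)
  L (left): blocked, stay at (row=7, col=0)
  U (up): (row=7, col=0) -> (row=6, col=0)
  R (right): (row=6, col=0) -> (row=6, col=1)
  D (down): (row=6, col=1) -> (row=7, col=1)
  U (up): (row=7, col=1) -> (row=6, col=1)
  U (up): (row=6, col=1) -> (row=5, col=1)
  L (left): (row=5, col=1) -> (row=5, col=0)
  D (down): (row=5, col=0) -> (row=6, col=0)
  R (right): (row=6, col=0) -> (row=6, col=1)
  D (down): (row=6, col=1) -> (row=7, col=1)
Final: (row=7, col=1)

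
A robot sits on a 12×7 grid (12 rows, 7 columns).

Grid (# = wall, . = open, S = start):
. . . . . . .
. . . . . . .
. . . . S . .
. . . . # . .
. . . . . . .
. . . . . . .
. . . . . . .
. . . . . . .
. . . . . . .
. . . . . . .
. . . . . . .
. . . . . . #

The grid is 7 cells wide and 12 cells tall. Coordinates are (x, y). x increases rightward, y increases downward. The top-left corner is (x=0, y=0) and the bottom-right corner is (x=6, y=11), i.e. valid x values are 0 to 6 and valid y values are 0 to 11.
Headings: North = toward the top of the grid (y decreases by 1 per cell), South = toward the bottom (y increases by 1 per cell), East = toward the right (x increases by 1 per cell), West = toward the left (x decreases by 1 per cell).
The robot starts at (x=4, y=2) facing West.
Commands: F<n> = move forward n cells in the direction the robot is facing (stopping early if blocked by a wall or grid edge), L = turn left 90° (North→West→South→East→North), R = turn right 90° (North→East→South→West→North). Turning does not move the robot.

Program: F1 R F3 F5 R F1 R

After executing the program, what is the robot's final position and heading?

Answer: Final position: (x=4, y=0), facing South

Derivation:
Start: (x=4, y=2), facing West
  F1: move forward 1, now at (x=3, y=2)
  R: turn right, now facing North
  F3: move forward 2/3 (blocked), now at (x=3, y=0)
  F5: move forward 0/5 (blocked), now at (x=3, y=0)
  R: turn right, now facing East
  F1: move forward 1, now at (x=4, y=0)
  R: turn right, now facing South
Final: (x=4, y=0), facing South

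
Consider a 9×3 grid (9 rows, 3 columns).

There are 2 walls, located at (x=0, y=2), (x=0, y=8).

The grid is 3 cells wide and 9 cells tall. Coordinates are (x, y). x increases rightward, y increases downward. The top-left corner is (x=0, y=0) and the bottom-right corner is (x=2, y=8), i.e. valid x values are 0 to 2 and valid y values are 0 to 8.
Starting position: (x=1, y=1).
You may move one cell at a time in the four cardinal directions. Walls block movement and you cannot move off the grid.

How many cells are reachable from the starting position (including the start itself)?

BFS flood-fill from (x=1, y=1):
  Distance 0: (x=1, y=1)
  Distance 1: (x=1, y=0), (x=0, y=1), (x=2, y=1), (x=1, y=2)
  Distance 2: (x=0, y=0), (x=2, y=0), (x=2, y=2), (x=1, y=3)
  Distance 3: (x=0, y=3), (x=2, y=3), (x=1, y=4)
  Distance 4: (x=0, y=4), (x=2, y=4), (x=1, y=5)
  Distance 5: (x=0, y=5), (x=2, y=5), (x=1, y=6)
  Distance 6: (x=0, y=6), (x=2, y=6), (x=1, y=7)
  Distance 7: (x=0, y=7), (x=2, y=7), (x=1, y=8)
  Distance 8: (x=2, y=8)
Total reachable: 25 (grid has 25 open cells total)

Answer: Reachable cells: 25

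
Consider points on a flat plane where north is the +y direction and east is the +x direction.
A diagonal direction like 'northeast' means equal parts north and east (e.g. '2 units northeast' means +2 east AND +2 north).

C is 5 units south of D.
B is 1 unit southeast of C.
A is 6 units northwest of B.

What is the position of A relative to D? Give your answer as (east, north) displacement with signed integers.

Answer: A is at (east=-5, north=0) relative to D.

Derivation:
Place D at the origin (east=0, north=0).
  C is 5 units south of D: delta (east=+0, north=-5); C at (east=0, north=-5).
  B is 1 unit southeast of C: delta (east=+1, north=-1); B at (east=1, north=-6).
  A is 6 units northwest of B: delta (east=-6, north=+6); A at (east=-5, north=0).
Therefore A relative to D: (east=-5, north=0).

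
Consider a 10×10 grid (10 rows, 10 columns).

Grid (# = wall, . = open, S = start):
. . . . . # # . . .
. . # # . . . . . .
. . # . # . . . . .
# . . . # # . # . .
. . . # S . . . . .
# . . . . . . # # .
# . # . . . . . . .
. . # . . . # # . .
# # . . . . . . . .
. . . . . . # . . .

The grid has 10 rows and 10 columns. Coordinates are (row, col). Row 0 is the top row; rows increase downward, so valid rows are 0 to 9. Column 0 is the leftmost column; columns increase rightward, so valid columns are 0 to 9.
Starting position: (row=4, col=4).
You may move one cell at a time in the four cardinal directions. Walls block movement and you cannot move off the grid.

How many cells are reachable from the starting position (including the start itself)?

Answer: Reachable cells: 78

Derivation:
BFS flood-fill from (row=4, col=4):
  Distance 0: (row=4, col=4)
  Distance 1: (row=4, col=5), (row=5, col=4)
  Distance 2: (row=4, col=6), (row=5, col=3), (row=5, col=5), (row=6, col=4)
  Distance 3: (row=3, col=6), (row=4, col=7), (row=5, col=2), (row=5, col=6), (row=6, col=3), (row=6, col=5), (row=7, col=4)
  Distance 4: (row=2, col=6), (row=4, col=2), (row=4, col=8), (row=5, col=1), (row=6, col=6), (row=7, col=3), (row=7, col=5), (row=8, col=4)
  Distance 5: (row=1, col=6), (row=2, col=5), (row=2, col=7), (row=3, col=2), (row=3, col=8), (row=4, col=1), (row=4, col=9), (row=6, col=1), (row=6, col=7), (row=8, col=3), (row=8, col=5), (row=9, col=4)
  Distance 6: (row=1, col=5), (row=1, col=7), (row=2, col=8), (row=3, col=1), (row=3, col=3), (row=3, col=9), (row=4, col=0), (row=5, col=9), (row=6, col=8), (row=7, col=1), (row=8, col=2), (row=8, col=6), (row=9, col=3), (row=9, col=5)
  Distance 7: (row=0, col=7), (row=1, col=4), (row=1, col=8), (row=2, col=1), (row=2, col=3), (row=2, col=9), (row=6, col=9), (row=7, col=0), (row=7, col=8), (row=8, col=7), (row=9, col=2)
  Distance 8: (row=0, col=4), (row=0, col=8), (row=1, col=1), (row=1, col=9), (row=2, col=0), (row=7, col=9), (row=8, col=8), (row=9, col=1), (row=9, col=7)
  Distance 9: (row=0, col=1), (row=0, col=3), (row=0, col=9), (row=1, col=0), (row=8, col=9), (row=9, col=0), (row=9, col=8)
  Distance 10: (row=0, col=0), (row=0, col=2), (row=9, col=9)
Total reachable: 78 (grid has 78 open cells total)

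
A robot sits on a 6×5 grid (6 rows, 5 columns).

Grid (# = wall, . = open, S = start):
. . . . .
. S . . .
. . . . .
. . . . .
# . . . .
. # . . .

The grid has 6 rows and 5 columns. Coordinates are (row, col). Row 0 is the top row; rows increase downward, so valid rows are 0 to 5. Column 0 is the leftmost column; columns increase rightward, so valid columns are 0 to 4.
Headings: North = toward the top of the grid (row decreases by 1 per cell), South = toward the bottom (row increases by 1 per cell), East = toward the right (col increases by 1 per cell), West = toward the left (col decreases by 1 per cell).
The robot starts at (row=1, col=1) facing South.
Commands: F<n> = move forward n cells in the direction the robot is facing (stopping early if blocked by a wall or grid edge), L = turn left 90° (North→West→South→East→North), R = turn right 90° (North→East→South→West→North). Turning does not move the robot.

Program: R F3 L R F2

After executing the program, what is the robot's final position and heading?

Start: (row=1, col=1), facing South
  R: turn right, now facing West
  F3: move forward 1/3 (blocked), now at (row=1, col=0)
  L: turn left, now facing South
  R: turn right, now facing West
  F2: move forward 0/2 (blocked), now at (row=1, col=0)
Final: (row=1, col=0), facing West

Answer: Final position: (row=1, col=0), facing West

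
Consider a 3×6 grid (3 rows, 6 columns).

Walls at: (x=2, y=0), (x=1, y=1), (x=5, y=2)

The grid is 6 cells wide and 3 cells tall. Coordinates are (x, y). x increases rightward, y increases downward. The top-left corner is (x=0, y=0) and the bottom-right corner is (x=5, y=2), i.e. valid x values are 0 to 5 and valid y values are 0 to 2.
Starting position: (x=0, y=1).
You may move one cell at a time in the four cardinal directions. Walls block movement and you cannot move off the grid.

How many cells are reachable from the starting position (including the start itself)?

BFS flood-fill from (x=0, y=1):
  Distance 0: (x=0, y=1)
  Distance 1: (x=0, y=0), (x=0, y=2)
  Distance 2: (x=1, y=0), (x=1, y=2)
  Distance 3: (x=2, y=2)
  Distance 4: (x=2, y=1), (x=3, y=2)
  Distance 5: (x=3, y=1), (x=4, y=2)
  Distance 6: (x=3, y=0), (x=4, y=1)
  Distance 7: (x=4, y=0), (x=5, y=1)
  Distance 8: (x=5, y=0)
Total reachable: 15 (grid has 15 open cells total)

Answer: Reachable cells: 15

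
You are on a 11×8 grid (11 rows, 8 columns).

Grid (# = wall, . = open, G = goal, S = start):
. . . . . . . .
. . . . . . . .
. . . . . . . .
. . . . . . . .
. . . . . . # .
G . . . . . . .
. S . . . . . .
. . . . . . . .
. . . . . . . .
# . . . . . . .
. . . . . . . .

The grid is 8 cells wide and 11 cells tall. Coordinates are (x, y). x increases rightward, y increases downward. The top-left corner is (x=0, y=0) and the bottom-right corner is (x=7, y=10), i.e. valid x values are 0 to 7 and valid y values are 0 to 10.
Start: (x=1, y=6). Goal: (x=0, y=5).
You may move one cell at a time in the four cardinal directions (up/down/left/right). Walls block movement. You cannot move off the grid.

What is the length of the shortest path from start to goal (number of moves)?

BFS from (x=1, y=6) until reaching (x=0, y=5):
  Distance 0: (x=1, y=6)
  Distance 1: (x=1, y=5), (x=0, y=6), (x=2, y=6), (x=1, y=7)
  Distance 2: (x=1, y=4), (x=0, y=5), (x=2, y=5), (x=3, y=6), (x=0, y=7), (x=2, y=7), (x=1, y=8)  <- goal reached here
One shortest path (2 moves): (x=1, y=6) -> (x=0, y=6) -> (x=0, y=5)

Answer: Shortest path length: 2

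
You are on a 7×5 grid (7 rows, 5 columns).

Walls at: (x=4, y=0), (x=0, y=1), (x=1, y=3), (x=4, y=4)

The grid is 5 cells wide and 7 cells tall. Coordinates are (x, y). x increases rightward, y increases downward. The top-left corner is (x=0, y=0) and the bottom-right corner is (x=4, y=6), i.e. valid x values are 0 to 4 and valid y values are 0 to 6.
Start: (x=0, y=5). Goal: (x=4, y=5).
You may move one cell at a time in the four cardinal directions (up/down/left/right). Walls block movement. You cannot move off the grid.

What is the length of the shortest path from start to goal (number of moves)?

BFS from (x=0, y=5) until reaching (x=4, y=5):
  Distance 0: (x=0, y=5)
  Distance 1: (x=0, y=4), (x=1, y=5), (x=0, y=6)
  Distance 2: (x=0, y=3), (x=1, y=4), (x=2, y=5), (x=1, y=6)
  Distance 3: (x=0, y=2), (x=2, y=4), (x=3, y=5), (x=2, y=6)
  Distance 4: (x=1, y=2), (x=2, y=3), (x=3, y=4), (x=4, y=5), (x=3, y=6)  <- goal reached here
One shortest path (4 moves): (x=0, y=5) -> (x=1, y=5) -> (x=2, y=5) -> (x=3, y=5) -> (x=4, y=5)

Answer: Shortest path length: 4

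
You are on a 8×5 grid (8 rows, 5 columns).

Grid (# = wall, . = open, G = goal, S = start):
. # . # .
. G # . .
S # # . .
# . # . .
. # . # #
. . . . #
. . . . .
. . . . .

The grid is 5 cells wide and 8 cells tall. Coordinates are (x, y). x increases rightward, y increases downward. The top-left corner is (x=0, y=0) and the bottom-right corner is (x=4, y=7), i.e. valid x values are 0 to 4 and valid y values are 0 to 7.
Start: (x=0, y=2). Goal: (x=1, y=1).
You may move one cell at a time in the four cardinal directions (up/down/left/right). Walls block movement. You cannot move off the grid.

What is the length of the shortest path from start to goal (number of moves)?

BFS from (x=0, y=2) until reaching (x=1, y=1):
  Distance 0: (x=0, y=2)
  Distance 1: (x=0, y=1)
  Distance 2: (x=0, y=0), (x=1, y=1)  <- goal reached here
One shortest path (2 moves): (x=0, y=2) -> (x=0, y=1) -> (x=1, y=1)

Answer: Shortest path length: 2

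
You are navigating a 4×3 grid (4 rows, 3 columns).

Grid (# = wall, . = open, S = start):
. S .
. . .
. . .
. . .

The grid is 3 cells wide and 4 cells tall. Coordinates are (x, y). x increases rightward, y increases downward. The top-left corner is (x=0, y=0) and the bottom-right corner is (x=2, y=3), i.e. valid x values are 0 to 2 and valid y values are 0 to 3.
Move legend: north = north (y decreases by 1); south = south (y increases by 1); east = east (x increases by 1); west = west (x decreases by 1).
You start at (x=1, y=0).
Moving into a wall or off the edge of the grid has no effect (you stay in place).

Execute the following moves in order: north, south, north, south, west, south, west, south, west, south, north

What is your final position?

Start: (x=1, y=0)
  north (north): blocked, stay at (x=1, y=0)
  south (south): (x=1, y=0) -> (x=1, y=1)
  north (north): (x=1, y=1) -> (x=1, y=0)
  south (south): (x=1, y=0) -> (x=1, y=1)
  west (west): (x=1, y=1) -> (x=0, y=1)
  south (south): (x=0, y=1) -> (x=0, y=2)
  west (west): blocked, stay at (x=0, y=2)
  south (south): (x=0, y=2) -> (x=0, y=3)
  west (west): blocked, stay at (x=0, y=3)
  south (south): blocked, stay at (x=0, y=3)
  north (north): (x=0, y=3) -> (x=0, y=2)
Final: (x=0, y=2)

Answer: Final position: (x=0, y=2)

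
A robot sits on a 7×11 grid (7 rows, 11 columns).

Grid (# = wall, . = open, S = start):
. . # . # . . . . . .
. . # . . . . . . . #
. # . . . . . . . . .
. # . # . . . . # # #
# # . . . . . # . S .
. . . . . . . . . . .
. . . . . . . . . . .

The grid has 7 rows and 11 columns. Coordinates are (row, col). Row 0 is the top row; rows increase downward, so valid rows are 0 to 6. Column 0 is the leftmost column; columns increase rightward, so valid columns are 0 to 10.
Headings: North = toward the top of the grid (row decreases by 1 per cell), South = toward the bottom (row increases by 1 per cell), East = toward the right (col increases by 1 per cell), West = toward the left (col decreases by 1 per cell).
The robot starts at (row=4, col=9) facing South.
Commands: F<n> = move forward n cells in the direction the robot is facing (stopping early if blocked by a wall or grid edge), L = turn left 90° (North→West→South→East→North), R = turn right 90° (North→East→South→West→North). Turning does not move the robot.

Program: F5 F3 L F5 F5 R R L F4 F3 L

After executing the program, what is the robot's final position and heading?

Start: (row=4, col=9), facing South
  F5: move forward 2/5 (blocked), now at (row=6, col=9)
  F3: move forward 0/3 (blocked), now at (row=6, col=9)
  L: turn left, now facing East
  F5: move forward 1/5 (blocked), now at (row=6, col=10)
  F5: move forward 0/5 (blocked), now at (row=6, col=10)
  R: turn right, now facing South
  R: turn right, now facing West
  L: turn left, now facing South
  F4: move forward 0/4 (blocked), now at (row=6, col=10)
  F3: move forward 0/3 (blocked), now at (row=6, col=10)
  L: turn left, now facing East
Final: (row=6, col=10), facing East

Answer: Final position: (row=6, col=10), facing East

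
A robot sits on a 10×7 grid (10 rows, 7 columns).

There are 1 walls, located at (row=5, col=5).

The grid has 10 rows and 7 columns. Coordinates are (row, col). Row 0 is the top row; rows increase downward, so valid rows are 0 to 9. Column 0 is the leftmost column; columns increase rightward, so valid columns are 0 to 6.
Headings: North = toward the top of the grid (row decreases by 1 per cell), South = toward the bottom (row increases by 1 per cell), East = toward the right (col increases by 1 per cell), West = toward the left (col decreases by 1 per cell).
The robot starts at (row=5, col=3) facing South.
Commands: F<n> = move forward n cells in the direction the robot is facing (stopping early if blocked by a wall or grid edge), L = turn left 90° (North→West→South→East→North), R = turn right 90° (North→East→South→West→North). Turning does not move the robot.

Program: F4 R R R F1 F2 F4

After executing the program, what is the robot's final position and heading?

Answer: Final position: (row=9, col=6), facing East

Derivation:
Start: (row=5, col=3), facing South
  F4: move forward 4, now at (row=9, col=3)
  R: turn right, now facing West
  R: turn right, now facing North
  R: turn right, now facing East
  F1: move forward 1, now at (row=9, col=4)
  F2: move forward 2, now at (row=9, col=6)
  F4: move forward 0/4 (blocked), now at (row=9, col=6)
Final: (row=9, col=6), facing East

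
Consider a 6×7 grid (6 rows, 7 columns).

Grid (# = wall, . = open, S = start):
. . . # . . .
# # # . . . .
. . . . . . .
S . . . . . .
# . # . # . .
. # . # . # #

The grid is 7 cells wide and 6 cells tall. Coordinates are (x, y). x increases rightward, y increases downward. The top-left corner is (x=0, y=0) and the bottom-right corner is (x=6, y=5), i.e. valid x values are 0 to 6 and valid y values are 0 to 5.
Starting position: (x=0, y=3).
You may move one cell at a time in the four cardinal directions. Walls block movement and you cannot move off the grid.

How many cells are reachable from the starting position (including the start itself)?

BFS flood-fill from (x=0, y=3):
  Distance 0: (x=0, y=3)
  Distance 1: (x=0, y=2), (x=1, y=3)
  Distance 2: (x=1, y=2), (x=2, y=3), (x=1, y=4)
  Distance 3: (x=2, y=2), (x=3, y=3)
  Distance 4: (x=3, y=2), (x=4, y=3), (x=3, y=4)
  Distance 5: (x=3, y=1), (x=4, y=2), (x=5, y=3)
  Distance 6: (x=4, y=1), (x=5, y=2), (x=6, y=3), (x=5, y=4)
  Distance 7: (x=4, y=0), (x=5, y=1), (x=6, y=2), (x=6, y=4)
  Distance 8: (x=5, y=0), (x=6, y=1)
  Distance 9: (x=6, y=0)
Total reachable: 25 (grid has 31 open cells total)

Answer: Reachable cells: 25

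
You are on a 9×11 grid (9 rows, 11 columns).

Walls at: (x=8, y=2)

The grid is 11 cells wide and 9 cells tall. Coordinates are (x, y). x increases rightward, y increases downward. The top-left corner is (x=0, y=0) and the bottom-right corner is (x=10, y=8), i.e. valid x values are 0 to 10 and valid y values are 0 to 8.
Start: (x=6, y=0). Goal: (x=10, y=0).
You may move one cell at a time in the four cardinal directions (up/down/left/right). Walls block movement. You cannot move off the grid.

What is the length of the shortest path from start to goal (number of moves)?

Answer: Shortest path length: 4

Derivation:
BFS from (x=6, y=0) until reaching (x=10, y=0):
  Distance 0: (x=6, y=0)
  Distance 1: (x=5, y=0), (x=7, y=0), (x=6, y=1)
  Distance 2: (x=4, y=0), (x=8, y=0), (x=5, y=1), (x=7, y=1), (x=6, y=2)
  Distance 3: (x=3, y=0), (x=9, y=0), (x=4, y=1), (x=8, y=1), (x=5, y=2), (x=7, y=2), (x=6, y=3)
  Distance 4: (x=2, y=0), (x=10, y=0), (x=3, y=1), (x=9, y=1), (x=4, y=2), (x=5, y=3), (x=7, y=3), (x=6, y=4)  <- goal reached here
One shortest path (4 moves): (x=6, y=0) -> (x=7, y=0) -> (x=8, y=0) -> (x=9, y=0) -> (x=10, y=0)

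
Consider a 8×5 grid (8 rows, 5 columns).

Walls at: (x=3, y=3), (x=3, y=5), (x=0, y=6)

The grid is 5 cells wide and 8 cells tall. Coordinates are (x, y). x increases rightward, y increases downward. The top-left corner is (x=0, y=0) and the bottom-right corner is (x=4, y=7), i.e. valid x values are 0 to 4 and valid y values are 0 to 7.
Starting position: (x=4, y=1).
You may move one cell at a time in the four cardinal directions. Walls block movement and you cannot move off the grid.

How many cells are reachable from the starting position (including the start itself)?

BFS flood-fill from (x=4, y=1):
  Distance 0: (x=4, y=1)
  Distance 1: (x=4, y=0), (x=3, y=1), (x=4, y=2)
  Distance 2: (x=3, y=0), (x=2, y=1), (x=3, y=2), (x=4, y=3)
  Distance 3: (x=2, y=0), (x=1, y=1), (x=2, y=2), (x=4, y=4)
  Distance 4: (x=1, y=0), (x=0, y=1), (x=1, y=2), (x=2, y=3), (x=3, y=4), (x=4, y=5)
  Distance 5: (x=0, y=0), (x=0, y=2), (x=1, y=3), (x=2, y=4), (x=4, y=6)
  Distance 6: (x=0, y=3), (x=1, y=4), (x=2, y=5), (x=3, y=6), (x=4, y=7)
  Distance 7: (x=0, y=4), (x=1, y=5), (x=2, y=6), (x=3, y=7)
  Distance 8: (x=0, y=5), (x=1, y=6), (x=2, y=7)
  Distance 9: (x=1, y=7)
  Distance 10: (x=0, y=7)
Total reachable: 37 (grid has 37 open cells total)

Answer: Reachable cells: 37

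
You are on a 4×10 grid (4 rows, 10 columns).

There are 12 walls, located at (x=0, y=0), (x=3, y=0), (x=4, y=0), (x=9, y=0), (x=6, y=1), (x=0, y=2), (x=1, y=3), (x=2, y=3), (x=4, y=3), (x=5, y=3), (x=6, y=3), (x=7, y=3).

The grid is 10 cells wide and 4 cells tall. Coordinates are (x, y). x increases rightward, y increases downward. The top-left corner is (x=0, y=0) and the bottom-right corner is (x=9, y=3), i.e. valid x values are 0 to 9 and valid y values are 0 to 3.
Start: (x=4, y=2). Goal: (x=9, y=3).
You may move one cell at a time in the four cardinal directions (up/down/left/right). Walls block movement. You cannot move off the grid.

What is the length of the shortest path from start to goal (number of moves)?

BFS from (x=4, y=2) until reaching (x=9, y=3):
  Distance 0: (x=4, y=2)
  Distance 1: (x=4, y=1), (x=3, y=2), (x=5, y=2)
  Distance 2: (x=3, y=1), (x=5, y=1), (x=2, y=2), (x=6, y=2), (x=3, y=3)
  Distance 3: (x=5, y=0), (x=2, y=1), (x=1, y=2), (x=7, y=2)
  Distance 4: (x=2, y=0), (x=6, y=0), (x=1, y=1), (x=7, y=1), (x=8, y=2)
  Distance 5: (x=1, y=0), (x=7, y=0), (x=0, y=1), (x=8, y=1), (x=9, y=2), (x=8, y=3)
  Distance 6: (x=8, y=0), (x=9, y=1), (x=9, y=3)  <- goal reached here
One shortest path (6 moves): (x=4, y=2) -> (x=5, y=2) -> (x=6, y=2) -> (x=7, y=2) -> (x=8, y=2) -> (x=9, y=2) -> (x=9, y=3)

Answer: Shortest path length: 6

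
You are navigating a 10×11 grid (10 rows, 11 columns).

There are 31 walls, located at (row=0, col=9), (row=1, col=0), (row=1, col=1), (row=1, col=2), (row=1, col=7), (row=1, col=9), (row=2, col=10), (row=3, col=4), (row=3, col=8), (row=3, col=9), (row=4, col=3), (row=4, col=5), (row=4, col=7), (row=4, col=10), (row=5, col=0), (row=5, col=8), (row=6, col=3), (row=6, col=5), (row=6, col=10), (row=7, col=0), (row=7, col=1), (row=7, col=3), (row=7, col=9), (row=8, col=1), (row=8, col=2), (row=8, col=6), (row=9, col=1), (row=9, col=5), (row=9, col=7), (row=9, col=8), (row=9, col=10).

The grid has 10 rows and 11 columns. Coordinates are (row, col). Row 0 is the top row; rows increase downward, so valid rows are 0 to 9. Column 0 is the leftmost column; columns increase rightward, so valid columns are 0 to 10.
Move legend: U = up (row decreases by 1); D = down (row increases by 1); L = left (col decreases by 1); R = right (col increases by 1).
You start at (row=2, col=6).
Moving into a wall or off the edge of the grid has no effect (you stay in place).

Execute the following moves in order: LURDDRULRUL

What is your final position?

Answer: Final position: (row=2, col=6)

Derivation:
Start: (row=2, col=6)
  L (left): (row=2, col=6) -> (row=2, col=5)
  U (up): (row=2, col=5) -> (row=1, col=5)
  R (right): (row=1, col=5) -> (row=1, col=6)
  D (down): (row=1, col=6) -> (row=2, col=6)
  D (down): (row=2, col=6) -> (row=3, col=6)
  R (right): (row=3, col=6) -> (row=3, col=7)
  U (up): (row=3, col=7) -> (row=2, col=7)
  L (left): (row=2, col=7) -> (row=2, col=6)
  R (right): (row=2, col=6) -> (row=2, col=7)
  U (up): blocked, stay at (row=2, col=7)
  L (left): (row=2, col=7) -> (row=2, col=6)
Final: (row=2, col=6)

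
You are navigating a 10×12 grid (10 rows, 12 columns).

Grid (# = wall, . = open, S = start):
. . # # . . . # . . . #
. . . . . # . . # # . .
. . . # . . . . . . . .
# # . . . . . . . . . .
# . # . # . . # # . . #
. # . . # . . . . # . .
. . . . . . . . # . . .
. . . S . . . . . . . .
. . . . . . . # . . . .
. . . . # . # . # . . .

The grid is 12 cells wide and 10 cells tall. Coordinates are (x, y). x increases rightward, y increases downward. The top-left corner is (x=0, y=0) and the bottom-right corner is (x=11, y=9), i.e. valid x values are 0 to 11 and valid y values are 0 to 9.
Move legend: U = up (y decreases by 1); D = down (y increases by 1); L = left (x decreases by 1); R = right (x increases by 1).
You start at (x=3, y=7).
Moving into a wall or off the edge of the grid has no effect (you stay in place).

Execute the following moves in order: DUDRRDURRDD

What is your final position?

Answer: Final position: (x=6, y=8)

Derivation:
Start: (x=3, y=7)
  D (down): (x=3, y=7) -> (x=3, y=8)
  U (up): (x=3, y=8) -> (x=3, y=7)
  D (down): (x=3, y=7) -> (x=3, y=8)
  R (right): (x=3, y=8) -> (x=4, y=8)
  R (right): (x=4, y=8) -> (x=5, y=8)
  D (down): (x=5, y=8) -> (x=5, y=9)
  U (up): (x=5, y=9) -> (x=5, y=8)
  R (right): (x=5, y=8) -> (x=6, y=8)
  R (right): blocked, stay at (x=6, y=8)
  D (down): blocked, stay at (x=6, y=8)
  D (down): blocked, stay at (x=6, y=8)
Final: (x=6, y=8)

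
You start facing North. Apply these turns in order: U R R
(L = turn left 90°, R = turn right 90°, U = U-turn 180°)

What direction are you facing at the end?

Start: North
  U (U-turn (180°)) -> South
  R (right (90° clockwise)) -> West
  R (right (90° clockwise)) -> North
Final: North

Answer: Final heading: North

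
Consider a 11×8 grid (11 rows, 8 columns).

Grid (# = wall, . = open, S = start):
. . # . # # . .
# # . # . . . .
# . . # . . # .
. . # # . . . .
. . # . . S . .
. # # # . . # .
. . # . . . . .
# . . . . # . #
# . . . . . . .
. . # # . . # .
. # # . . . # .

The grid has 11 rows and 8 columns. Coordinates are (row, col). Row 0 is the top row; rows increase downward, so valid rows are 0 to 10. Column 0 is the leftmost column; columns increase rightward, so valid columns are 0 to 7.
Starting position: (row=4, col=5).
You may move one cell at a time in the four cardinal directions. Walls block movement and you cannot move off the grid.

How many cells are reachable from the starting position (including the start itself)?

BFS flood-fill from (row=4, col=5):
  Distance 0: (row=4, col=5)
  Distance 1: (row=3, col=5), (row=4, col=4), (row=4, col=6), (row=5, col=5)
  Distance 2: (row=2, col=5), (row=3, col=4), (row=3, col=6), (row=4, col=3), (row=4, col=7), (row=5, col=4), (row=6, col=5)
  Distance 3: (row=1, col=5), (row=2, col=4), (row=3, col=7), (row=5, col=7), (row=6, col=4), (row=6, col=6)
  Distance 4: (row=1, col=4), (row=1, col=6), (row=2, col=7), (row=6, col=3), (row=6, col=7), (row=7, col=4), (row=7, col=6)
  Distance 5: (row=0, col=6), (row=1, col=7), (row=7, col=3), (row=8, col=4), (row=8, col=6)
  Distance 6: (row=0, col=7), (row=7, col=2), (row=8, col=3), (row=8, col=5), (row=8, col=7), (row=9, col=4)
  Distance 7: (row=7, col=1), (row=8, col=2), (row=9, col=5), (row=9, col=7), (row=10, col=4)
  Distance 8: (row=6, col=1), (row=8, col=1), (row=10, col=3), (row=10, col=5), (row=10, col=7)
  Distance 9: (row=6, col=0), (row=9, col=1)
  Distance 10: (row=5, col=0), (row=9, col=0)
  Distance 11: (row=4, col=0), (row=10, col=0)
  Distance 12: (row=3, col=0), (row=4, col=1)
  Distance 13: (row=3, col=1)
  Distance 14: (row=2, col=1)
  Distance 15: (row=2, col=2)
  Distance 16: (row=1, col=2)
Total reachable: 58 (grid has 61 open cells total)

Answer: Reachable cells: 58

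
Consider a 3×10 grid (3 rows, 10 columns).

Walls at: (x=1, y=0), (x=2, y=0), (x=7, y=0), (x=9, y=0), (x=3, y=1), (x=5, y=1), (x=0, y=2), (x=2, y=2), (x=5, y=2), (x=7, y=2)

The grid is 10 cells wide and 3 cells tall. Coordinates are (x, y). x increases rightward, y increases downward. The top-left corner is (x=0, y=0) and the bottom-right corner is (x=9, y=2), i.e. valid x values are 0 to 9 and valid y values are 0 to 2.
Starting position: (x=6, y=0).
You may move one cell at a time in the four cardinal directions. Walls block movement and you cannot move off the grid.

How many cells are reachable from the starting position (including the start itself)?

Answer: Reachable cells: 15

Derivation:
BFS flood-fill from (x=6, y=0):
  Distance 0: (x=6, y=0)
  Distance 1: (x=5, y=0), (x=6, y=1)
  Distance 2: (x=4, y=0), (x=7, y=1), (x=6, y=2)
  Distance 3: (x=3, y=0), (x=4, y=1), (x=8, y=1)
  Distance 4: (x=8, y=0), (x=9, y=1), (x=4, y=2), (x=8, y=2)
  Distance 5: (x=3, y=2), (x=9, y=2)
Total reachable: 15 (grid has 20 open cells total)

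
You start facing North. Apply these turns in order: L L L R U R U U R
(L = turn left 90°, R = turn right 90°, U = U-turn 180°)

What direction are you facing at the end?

Answer: Final heading: South

Derivation:
Start: North
  L (left (90° counter-clockwise)) -> West
  L (left (90° counter-clockwise)) -> South
  L (left (90° counter-clockwise)) -> East
  R (right (90° clockwise)) -> South
  U (U-turn (180°)) -> North
  R (right (90° clockwise)) -> East
  U (U-turn (180°)) -> West
  U (U-turn (180°)) -> East
  R (right (90° clockwise)) -> South
Final: South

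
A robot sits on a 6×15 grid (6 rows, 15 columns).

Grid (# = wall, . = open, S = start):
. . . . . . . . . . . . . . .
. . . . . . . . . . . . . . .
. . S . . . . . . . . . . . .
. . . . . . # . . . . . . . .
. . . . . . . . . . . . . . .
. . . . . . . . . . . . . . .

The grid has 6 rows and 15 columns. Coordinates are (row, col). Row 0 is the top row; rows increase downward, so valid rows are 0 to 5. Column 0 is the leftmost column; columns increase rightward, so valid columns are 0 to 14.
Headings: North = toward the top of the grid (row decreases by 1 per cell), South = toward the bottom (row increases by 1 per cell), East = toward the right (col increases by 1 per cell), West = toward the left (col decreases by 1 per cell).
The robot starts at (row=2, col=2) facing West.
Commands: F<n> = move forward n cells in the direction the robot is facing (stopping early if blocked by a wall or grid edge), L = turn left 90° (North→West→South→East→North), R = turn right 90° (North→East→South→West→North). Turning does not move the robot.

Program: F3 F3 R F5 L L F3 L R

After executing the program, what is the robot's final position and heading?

Start: (row=2, col=2), facing West
  F3: move forward 2/3 (blocked), now at (row=2, col=0)
  F3: move forward 0/3 (blocked), now at (row=2, col=0)
  R: turn right, now facing North
  F5: move forward 2/5 (blocked), now at (row=0, col=0)
  L: turn left, now facing West
  L: turn left, now facing South
  F3: move forward 3, now at (row=3, col=0)
  L: turn left, now facing East
  R: turn right, now facing South
Final: (row=3, col=0), facing South

Answer: Final position: (row=3, col=0), facing South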